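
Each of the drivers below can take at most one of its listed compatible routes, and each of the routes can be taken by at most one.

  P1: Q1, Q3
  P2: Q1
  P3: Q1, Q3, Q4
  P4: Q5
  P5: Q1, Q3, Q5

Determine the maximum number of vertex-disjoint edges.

4

Unit-capacity flow: source→left, listed edges, right→sink; max matching = max flow.
Augmenting path P1→Q1 (+1); matched 1.
Augmenting path P3→Q3 (+1); matched 2.
Augmenting path P4→Q5 (+1); matched 3.
Augmenting path P5→Q3→P3→Q4 (+1); matched 4.
No augmenting path remains; maximum matching = 4.
König certificate: {P3, Q1, Q3, Q5} is a vertex cover of size 4 (every listed pair touches it), so no matching can be larger.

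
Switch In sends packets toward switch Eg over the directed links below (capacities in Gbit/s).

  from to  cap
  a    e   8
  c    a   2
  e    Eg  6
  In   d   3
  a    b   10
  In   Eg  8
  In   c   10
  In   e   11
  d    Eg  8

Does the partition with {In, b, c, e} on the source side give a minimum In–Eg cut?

No — its capacity is 19, but the minimum cut has capacity 17.

Given cut capacity: 3 + 8 + 2 + 6 = 19.
Augment In→Eg: bottleneck 8, flow now 8.
Augment In→d→Eg: bottleneck 3, flow now 11.
Augment In→e→Eg: bottleneck 6, flow now 17.
No augmenting path remains; maximum flow = 17.
In the residual graph, reachable from In: {In, a, b, c, e}.
Min-cut edges: In→d (3), In→Eg (8), e→Eg (6); capacity 3 + 8 + 6 = 17.
Cut capacity 19 exceeds the max flow 17, so it is not minimum.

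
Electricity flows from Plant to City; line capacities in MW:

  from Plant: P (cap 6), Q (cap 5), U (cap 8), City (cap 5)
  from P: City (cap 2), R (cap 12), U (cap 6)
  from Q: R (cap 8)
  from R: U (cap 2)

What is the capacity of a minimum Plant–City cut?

7

Augment Plant→City: bottleneck 5, flow now 5.
Augment Plant→P→City: bottleneck 2, flow now 7.
No augmenting path remains; maximum flow = 7.
By max-flow min-cut, the minimum cut capacity equals the max flow.
In the residual graph, reachable from Plant: {Plant, P, Q, R, U}.
Min-cut edges: Plant→City (5), P→City (2); capacity 5 + 2 = 7.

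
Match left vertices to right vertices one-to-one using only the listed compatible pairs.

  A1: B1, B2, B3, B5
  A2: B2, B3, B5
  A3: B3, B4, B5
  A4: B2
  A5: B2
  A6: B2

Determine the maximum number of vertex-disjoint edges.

Unit-capacity flow: source→left, listed edges, right→sink; max matching = max flow.
Augmenting path A1→B1 (+1); matched 1.
Augmenting path A2→B2 (+1); matched 2.
Augmenting path A3→B3 (+1); matched 3.
Augmenting path A4→B2→A2→B5 (+1); matched 4.
No augmenting path remains; maximum matching = 4.
König certificate: {A1, A2, A3, B2} is a vertex cover of size 4 (every listed pair touches it), so no matching can be larger.

4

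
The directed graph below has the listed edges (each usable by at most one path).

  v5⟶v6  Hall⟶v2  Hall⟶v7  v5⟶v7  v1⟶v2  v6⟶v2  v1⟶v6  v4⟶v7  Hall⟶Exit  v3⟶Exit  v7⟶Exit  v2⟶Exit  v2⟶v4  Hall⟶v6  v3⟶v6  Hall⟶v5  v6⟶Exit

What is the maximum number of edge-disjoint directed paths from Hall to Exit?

Assign every edge capacity 1; by Menger, the answer equals the max flow.
Path Hall→Exit (+1); total 1.
Path Hall→v2→Exit (+1); total 2.
Path Hall→v6→Exit (+1); total 3.
Path Hall→v7→Exit (+1); total 4.
No residual Hall→Exit path; max flow = 4.
Certifying cut of size 4: {Hall→Exit, v2→Exit, v6→Exit, v7→Exit}.

4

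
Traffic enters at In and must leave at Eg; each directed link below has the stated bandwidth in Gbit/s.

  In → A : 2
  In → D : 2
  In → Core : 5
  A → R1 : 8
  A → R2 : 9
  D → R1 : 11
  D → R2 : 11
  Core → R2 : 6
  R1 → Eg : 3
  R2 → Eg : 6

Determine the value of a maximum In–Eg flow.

9

Augment In→A→R1→Eg: bottleneck 2, flow now 2.
Augment In→D→R1→Eg: bottleneck 1, flow now 3.
Augment In→D→R2→Eg: bottleneck 1, flow now 4.
Augment In→Core→R2→Eg: bottleneck 5, flow now 9.
No augmenting path remains; maximum flow = 9.
In the residual graph, reachable from In: {In}.
Min-cut edges: In→A (2), In→D (2), In→Core (5); capacity 2 + 2 + 5 = 9.
This cut is saturated, so no flow can exceed 9.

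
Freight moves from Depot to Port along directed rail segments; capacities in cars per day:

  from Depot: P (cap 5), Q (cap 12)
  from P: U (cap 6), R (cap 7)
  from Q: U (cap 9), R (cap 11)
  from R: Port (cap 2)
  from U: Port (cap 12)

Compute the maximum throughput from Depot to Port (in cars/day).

14

Augment Depot→P→R→Port: bottleneck 2, flow now 2.
Augment Depot→P→U→Port: bottleneck 3, flow now 5.
Augment Depot→Q→U→Port: bottleneck 9, flow now 14.
No augmenting path remains; maximum flow = 14.
In the residual graph, reachable from Depot: {Depot, P, Q, R, U}.
Min-cut edges: R→Port (2), U→Port (12); capacity 2 + 12 = 14.
This cut is saturated, so no flow can exceed 14.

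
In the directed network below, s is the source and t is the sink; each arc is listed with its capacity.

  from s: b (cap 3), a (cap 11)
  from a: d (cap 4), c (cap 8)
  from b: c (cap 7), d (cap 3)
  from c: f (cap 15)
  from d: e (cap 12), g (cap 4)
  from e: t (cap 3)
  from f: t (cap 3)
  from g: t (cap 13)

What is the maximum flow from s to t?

Augment s→a→c→f→t: bottleneck 3, flow now 3.
Augment s→a→d→e→t: bottleneck 3, flow now 6.
Augment s→a→d→g→t: bottleneck 1, flow now 7.
Augment s→b→d→g→t: bottleneck 3, flow now 10.
No augmenting path remains; maximum flow = 10.
In the residual graph, reachable from s: {s, a, c, f}.
Min-cut edges: s→b (3), a→d (4), f→t (3); capacity 3 + 4 + 3 = 10.
This cut is saturated, so no flow can exceed 10.

10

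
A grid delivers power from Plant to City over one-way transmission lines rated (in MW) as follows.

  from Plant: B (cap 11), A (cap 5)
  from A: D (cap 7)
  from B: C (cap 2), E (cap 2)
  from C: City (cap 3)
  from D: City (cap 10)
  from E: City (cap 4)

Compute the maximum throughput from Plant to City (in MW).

Augment Plant→A→D→City: bottleneck 5, flow now 5.
Augment Plant→B→C→City: bottleneck 2, flow now 7.
Augment Plant→B→E→City: bottleneck 2, flow now 9.
No augmenting path remains; maximum flow = 9.
In the residual graph, reachable from Plant: {Plant, B}.
Min-cut edges: Plant→A (5), B→C (2), B→E (2); capacity 5 + 2 + 2 = 9.
This cut is saturated, so no flow can exceed 9.

9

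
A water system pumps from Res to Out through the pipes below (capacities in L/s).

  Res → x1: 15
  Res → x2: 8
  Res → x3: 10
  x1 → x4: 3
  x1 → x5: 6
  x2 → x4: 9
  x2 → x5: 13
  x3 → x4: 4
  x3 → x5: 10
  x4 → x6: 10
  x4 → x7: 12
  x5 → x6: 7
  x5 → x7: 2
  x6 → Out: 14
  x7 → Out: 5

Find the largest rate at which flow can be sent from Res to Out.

19

Augment Res→x1→x4→x6→Out: bottleneck 3, flow now 3.
Augment Res→x1→x5→x6→Out: bottleneck 6, flow now 9.
Augment Res→x2→x4→x6→Out: bottleneck 5, flow now 14.
Augment Res→x2→x4→x7→Out: bottleneck 3, flow now 17.
Augment Res→x3→x4→x7→Out: bottleneck 2, flow now 19.
No augmenting path remains; maximum flow = 19.
In the residual graph, reachable from Res: {Res, x1, x2, x3, x4, x5, x6, x7}.
Min-cut edges: x6→Out (14), x7→Out (5); capacity 14 + 5 = 19.
This cut is saturated, so no flow can exceed 19.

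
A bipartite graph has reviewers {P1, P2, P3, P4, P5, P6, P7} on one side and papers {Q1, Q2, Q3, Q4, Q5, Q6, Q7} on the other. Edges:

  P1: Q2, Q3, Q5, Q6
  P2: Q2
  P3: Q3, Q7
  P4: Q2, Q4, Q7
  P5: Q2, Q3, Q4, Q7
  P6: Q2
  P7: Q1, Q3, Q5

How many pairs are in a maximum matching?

Unit-capacity flow: source→left, listed edges, right→sink; max matching = max flow.
Augmenting path P1→Q2 (+1); matched 1.
Augmenting path P3→Q3 (+1); matched 2.
Augmenting path P4→Q4 (+1); matched 3.
Augmenting path P5→Q7 (+1); matched 4.
Augmenting path P7→Q1 (+1); matched 5.
Augmenting path P2→Q2→P1→Q5 (+1); matched 6.
No augmenting path remains; maximum matching = 6.
König certificate: {P1, P3, P4, P5, P7, Q2} is a vertex cover of size 6 (every listed pair touches it), so no matching can be larger.

6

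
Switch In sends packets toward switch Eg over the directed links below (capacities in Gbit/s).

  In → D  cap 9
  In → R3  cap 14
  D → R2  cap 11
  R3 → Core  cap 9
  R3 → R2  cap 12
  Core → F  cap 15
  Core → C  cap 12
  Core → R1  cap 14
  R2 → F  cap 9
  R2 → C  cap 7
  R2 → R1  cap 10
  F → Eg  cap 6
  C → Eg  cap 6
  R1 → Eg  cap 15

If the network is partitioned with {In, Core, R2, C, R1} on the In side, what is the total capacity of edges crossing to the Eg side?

68

Edges leaving {In, Core, R2, C, R1}: In→D (9), In→R3 (14), Core→F (15), R2→F (9), C→Eg (6), R1→Eg (15).
Cut capacity = 9 + 14 + 15 + 9 + 6 + 15 = 68.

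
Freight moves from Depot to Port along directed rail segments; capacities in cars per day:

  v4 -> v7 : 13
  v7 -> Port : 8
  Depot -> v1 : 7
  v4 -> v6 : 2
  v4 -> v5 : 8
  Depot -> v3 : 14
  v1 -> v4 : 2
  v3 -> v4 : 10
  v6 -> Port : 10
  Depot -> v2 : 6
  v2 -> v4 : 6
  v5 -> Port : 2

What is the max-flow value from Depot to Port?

Augment Depot→v1→v4→v5→Port: bottleneck 2, flow now 2.
Augment Depot→v2→v4→v6→Port: bottleneck 2, flow now 4.
Augment Depot→v2→v4→v7→Port: bottleneck 4, flow now 8.
Augment Depot→v3→v4→v7→Port: bottleneck 4, flow now 12.
No augmenting path remains; maximum flow = 12.
In the residual graph, reachable from Depot: {Depot, v1, v2, v3, v4, v5, v7}.
Min-cut edges: v4→v6 (2), v5→Port (2), v7→Port (8); capacity 2 + 2 + 8 = 12.
This cut is saturated, so no flow can exceed 12.

12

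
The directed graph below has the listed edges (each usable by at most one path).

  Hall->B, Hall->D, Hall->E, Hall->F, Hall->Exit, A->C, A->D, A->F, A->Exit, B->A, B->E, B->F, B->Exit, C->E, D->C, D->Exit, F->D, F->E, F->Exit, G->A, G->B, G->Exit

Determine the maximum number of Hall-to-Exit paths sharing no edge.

4

Assign every edge capacity 1; by Menger, the answer equals the max flow.
Path Hall→Exit (+1); total 1.
Path Hall→B→Exit (+1); total 2.
Path Hall→D→Exit (+1); total 3.
Path Hall→F→Exit (+1); total 4.
No residual Hall→Exit path; max flow = 4.
Certifying cut of size 4: {Hall→B, Hall→D, Hall→Exit, Hall→F}.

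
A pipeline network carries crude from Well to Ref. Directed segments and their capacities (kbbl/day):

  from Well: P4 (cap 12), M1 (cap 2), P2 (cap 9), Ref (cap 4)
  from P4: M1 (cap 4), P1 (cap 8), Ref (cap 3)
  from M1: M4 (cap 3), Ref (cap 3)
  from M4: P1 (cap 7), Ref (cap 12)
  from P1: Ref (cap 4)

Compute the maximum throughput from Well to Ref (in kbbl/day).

Augment Well→Ref: bottleneck 4, flow now 4.
Augment Well→P4→Ref: bottleneck 3, flow now 7.
Augment Well→M1→Ref: bottleneck 2, flow now 9.
Augment Well→P4→M1→Ref: bottleneck 1, flow now 10.
Augment Well→P4→P1→Ref: bottleneck 4, flow now 14.
Augment Well→P4→M1→M4→Ref: bottleneck 3, flow now 17.
No augmenting path remains; maximum flow = 17.
In the residual graph, reachable from Well: {Well, P4, P2, P1}.
Min-cut edges: Well→M1 (2), Well→Ref (4), P4→M1 (4), P4→Ref (3), P1→Ref (4); capacity 2 + 4 + 4 + 3 + 4 = 17.
This cut is saturated, so no flow can exceed 17.

17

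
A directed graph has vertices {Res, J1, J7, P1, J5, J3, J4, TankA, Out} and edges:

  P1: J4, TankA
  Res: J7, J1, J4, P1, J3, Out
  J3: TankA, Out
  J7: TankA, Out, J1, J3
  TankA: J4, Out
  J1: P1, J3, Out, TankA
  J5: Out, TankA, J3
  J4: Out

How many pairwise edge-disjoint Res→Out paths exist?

6

Assign every edge capacity 1; by Menger, the answer equals the max flow.
Path Res→Out (+1); total 1.
Path Res→J1→Out (+1); total 2.
Path Res→J7→Out (+1); total 3.
Path Res→J3→Out (+1); total 4.
Path Res→J4→Out (+1); total 5.
Path Res→P1→TankA→Out (+1); total 6.
No residual Res→Out path; max flow = 6.
Certifying cut of size 6: {Res→J1, Res→J3, Res→J4, Res→J7, Res→Out, Res→P1}.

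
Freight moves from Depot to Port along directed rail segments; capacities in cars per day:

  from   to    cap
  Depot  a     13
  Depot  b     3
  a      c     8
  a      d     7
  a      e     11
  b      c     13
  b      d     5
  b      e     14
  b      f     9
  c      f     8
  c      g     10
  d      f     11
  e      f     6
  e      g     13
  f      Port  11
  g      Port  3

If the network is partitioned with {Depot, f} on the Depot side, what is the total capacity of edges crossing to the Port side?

Edges leaving {Depot, f}: Depot→a (13), Depot→b (3), f→Port (11).
Cut capacity = 13 + 3 + 11 = 27.

27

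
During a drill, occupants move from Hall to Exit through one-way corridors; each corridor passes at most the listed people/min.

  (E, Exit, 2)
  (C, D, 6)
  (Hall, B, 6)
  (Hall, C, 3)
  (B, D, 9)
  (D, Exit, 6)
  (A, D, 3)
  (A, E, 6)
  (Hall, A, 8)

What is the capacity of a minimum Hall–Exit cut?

Augment Hall→A→D→Exit: bottleneck 3, flow now 3.
Augment Hall→A→E→Exit: bottleneck 2, flow now 5.
Augment Hall→B→D→Exit: bottleneck 3, flow now 8.
No augmenting path remains; maximum flow = 8.
By max-flow min-cut, the minimum cut capacity equals the max flow.
In the residual graph, reachable from Hall: {Hall, A, B, C, D, E}.
Min-cut edges: D→Exit (6), E→Exit (2); capacity 6 + 2 = 8.

8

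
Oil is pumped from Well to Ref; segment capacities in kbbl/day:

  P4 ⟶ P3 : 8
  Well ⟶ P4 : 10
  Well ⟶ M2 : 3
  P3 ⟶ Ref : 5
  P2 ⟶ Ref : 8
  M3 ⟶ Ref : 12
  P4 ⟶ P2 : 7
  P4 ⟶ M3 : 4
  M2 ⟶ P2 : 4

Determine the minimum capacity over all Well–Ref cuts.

Augment Well→P4→M3→Ref: bottleneck 4, flow now 4.
Augment Well→P4→P2→Ref: bottleneck 6, flow now 10.
Augment Well→M2→P2→Ref: bottleneck 2, flow now 12.
Augment Well→M2→P2→P4→P3→Ref: bottleneck 1, flow now 13. (uses reverse residual edge)
No augmenting path remains; maximum flow = 13.
By max-flow min-cut, the minimum cut capacity equals the max flow.
In the residual graph, reachable from Well: {Well}.
Min-cut edges: Well→P4 (10), Well→M2 (3); capacity 10 + 3 = 13.

13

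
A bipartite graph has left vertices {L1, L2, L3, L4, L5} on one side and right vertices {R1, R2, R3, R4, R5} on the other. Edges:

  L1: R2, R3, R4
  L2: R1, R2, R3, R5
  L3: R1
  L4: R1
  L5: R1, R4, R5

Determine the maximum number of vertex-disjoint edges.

4

Unit-capacity flow: source→left, listed edges, right→sink; max matching = max flow.
Augmenting path L1→R2 (+1); matched 1.
Augmenting path L2→R1 (+1); matched 2.
Augmenting path L5→R4 (+1); matched 3.
Augmenting path L3→R1→L2→R3 (+1); matched 4.
No augmenting path remains; maximum matching = 4.
König certificate: {L1, L2, L5, R1} is a vertex cover of size 4 (every listed pair touches it), so no matching can be larger.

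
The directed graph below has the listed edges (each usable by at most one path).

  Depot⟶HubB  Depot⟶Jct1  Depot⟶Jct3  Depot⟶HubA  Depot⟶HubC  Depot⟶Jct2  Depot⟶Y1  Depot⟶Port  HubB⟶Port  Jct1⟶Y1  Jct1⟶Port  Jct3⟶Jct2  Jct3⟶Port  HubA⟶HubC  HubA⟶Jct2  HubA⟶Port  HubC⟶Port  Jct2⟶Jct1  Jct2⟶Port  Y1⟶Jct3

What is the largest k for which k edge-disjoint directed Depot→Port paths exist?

Assign every edge capacity 1; by Menger, the answer equals the max flow.
Path Depot→Port (+1); total 1.
Path Depot→HubB→Port (+1); total 2.
Path Depot→Jct1→Port (+1); total 3.
Path Depot→Jct3→Port (+1); total 4.
Path Depot→HubA→Port (+1); total 5.
Path Depot→HubC→Port (+1); total 6.
Path Depot→Jct2→Port (+1); total 7.
No residual Depot→Port path; max flow = 7.
Certifying cut of size 7: {Depot→HubA, Depot→HubB, Depot→HubC, Depot→Port, Jct1→Port, Jct2→Port, Jct3→Port}.

7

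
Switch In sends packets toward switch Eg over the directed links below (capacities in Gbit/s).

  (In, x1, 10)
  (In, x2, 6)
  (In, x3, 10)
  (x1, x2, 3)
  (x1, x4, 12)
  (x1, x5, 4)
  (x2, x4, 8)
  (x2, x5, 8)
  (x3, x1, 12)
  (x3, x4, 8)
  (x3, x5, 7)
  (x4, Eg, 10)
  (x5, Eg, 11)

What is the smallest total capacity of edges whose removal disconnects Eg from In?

21

Augment In→x1→x4→Eg: bottleneck 10, flow now 10.
Augment In→x2→x5→Eg: bottleneck 6, flow now 16.
Augment In→x3→x5→Eg: bottleneck 5, flow now 21.
No augmenting path remains; maximum flow = 21.
By max-flow min-cut, the minimum cut capacity equals the max flow.
In the residual graph, reachable from In: {In, x1, x2, x3, x4, x5}.
Min-cut edges: x4→Eg (10), x5→Eg (11); capacity 10 + 11 = 21.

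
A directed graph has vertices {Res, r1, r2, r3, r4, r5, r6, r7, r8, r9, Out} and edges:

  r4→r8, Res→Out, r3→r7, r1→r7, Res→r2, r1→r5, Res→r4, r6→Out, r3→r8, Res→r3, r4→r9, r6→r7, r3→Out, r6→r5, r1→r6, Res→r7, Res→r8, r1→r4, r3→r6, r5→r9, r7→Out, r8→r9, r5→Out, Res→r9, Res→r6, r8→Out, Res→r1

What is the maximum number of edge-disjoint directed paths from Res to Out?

6

Assign every edge capacity 1; by Menger, the answer equals the max flow.
Path Res→Out (+1); total 1.
Path Res→r3→Out (+1); total 2.
Path Res→r6→Out (+1); total 3.
Path Res→r7→Out (+1); total 4.
Path Res→r8→Out (+1); total 5.
Path Res→r1→r5→Out (+1); total 6.
No residual Res→Out path; max flow = 6.
Certifying cut of size 6: {Res→Out, Res→r1, Res→r3, Res→r6, Res→r7, r8→Out}.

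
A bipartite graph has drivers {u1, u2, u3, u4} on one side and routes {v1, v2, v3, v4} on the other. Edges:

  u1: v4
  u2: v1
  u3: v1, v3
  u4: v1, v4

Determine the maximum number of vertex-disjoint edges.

3

Unit-capacity flow: source→left, listed edges, right→sink; max matching = max flow.
Augmenting path u1→v4 (+1); matched 1.
Augmenting path u2→v1 (+1); matched 2.
Augmenting path u3→v3 (+1); matched 3.
No augmenting path remains; maximum matching = 3.
König certificate: {u3, v1, v4} is a vertex cover of size 3 (every listed pair touches it), so no matching can be larger.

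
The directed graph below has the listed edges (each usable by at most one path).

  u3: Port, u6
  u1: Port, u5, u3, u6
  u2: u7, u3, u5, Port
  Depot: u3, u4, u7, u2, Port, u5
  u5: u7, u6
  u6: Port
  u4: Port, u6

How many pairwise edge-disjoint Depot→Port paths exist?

5

Assign every edge capacity 1; by Menger, the answer equals the max flow.
Path Depot→Port (+1); total 1.
Path Depot→u2→Port (+1); total 2.
Path Depot→u3→Port (+1); total 3.
Path Depot→u4→Port (+1); total 4.
Path Depot→u5→u6→Port (+1); total 5.
No residual Depot→Port path; max flow = 5.
Certifying cut of size 5: {Depot→Port, Depot→u2, Depot→u3, Depot→u4, Depot→u5}.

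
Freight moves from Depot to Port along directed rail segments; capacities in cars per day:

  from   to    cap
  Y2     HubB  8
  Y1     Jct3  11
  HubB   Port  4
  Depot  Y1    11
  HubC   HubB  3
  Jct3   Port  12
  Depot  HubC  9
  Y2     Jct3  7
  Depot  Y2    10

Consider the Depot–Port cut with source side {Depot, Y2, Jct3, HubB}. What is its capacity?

Edges leaving {Depot, Y2, Jct3, HubB}: Depot→HubC (9), Depot→Y1 (11), Jct3→Port (12), HubB→Port (4).
Cut capacity = 9 + 11 + 12 + 4 = 36.

36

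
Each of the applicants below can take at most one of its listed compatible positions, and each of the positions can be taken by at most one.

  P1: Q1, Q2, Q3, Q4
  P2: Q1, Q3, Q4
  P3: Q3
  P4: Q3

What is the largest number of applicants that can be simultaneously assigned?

3

Unit-capacity flow: source→left, listed edges, right→sink; max matching = max flow.
Augmenting path P1→Q1 (+1); matched 1.
Augmenting path P2→Q3 (+1); matched 2.
Augmenting path P3→Q3→P2→Q4 (+1); matched 3.
No augmenting path remains; maximum matching = 3.
König certificate: {P1, P2, Q3} is a vertex cover of size 3 (every listed pair touches it), so no matching can be larger.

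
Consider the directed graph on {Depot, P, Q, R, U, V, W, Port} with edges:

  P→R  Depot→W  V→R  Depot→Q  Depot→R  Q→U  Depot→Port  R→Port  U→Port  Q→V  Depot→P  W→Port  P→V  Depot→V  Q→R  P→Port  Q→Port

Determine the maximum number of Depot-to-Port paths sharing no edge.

Assign every edge capacity 1; by Menger, the answer equals the max flow.
Path Depot→Port (+1); total 1.
Path Depot→P→Port (+1); total 2.
Path Depot→Q→Port (+1); total 3.
Path Depot→R→Port (+1); total 4.
Path Depot→W→Port (+1); total 5.
No residual Depot→Port path; max flow = 5.
Certifying cut of size 5: {Depot→P, Depot→Port, Depot→Q, Depot→W, R→Port}.

5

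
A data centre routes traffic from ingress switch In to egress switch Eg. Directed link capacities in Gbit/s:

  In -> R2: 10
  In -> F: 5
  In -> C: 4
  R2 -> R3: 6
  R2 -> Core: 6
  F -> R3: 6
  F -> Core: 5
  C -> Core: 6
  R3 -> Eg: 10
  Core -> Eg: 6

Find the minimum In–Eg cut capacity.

Augment In→R2→R3→Eg: bottleneck 6, flow now 6.
Augment In→R2→Core→Eg: bottleneck 4, flow now 10.
Augment In→F→R3→Eg: bottleneck 4, flow now 14.
Augment In→F→Core→Eg: bottleneck 1, flow now 15.
Augment In→C→Core→Eg: bottleneck 1, flow now 16.
No augmenting path remains; maximum flow = 16.
By max-flow min-cut, the minimum cut capacity equals the max flow.
In the residual graph, reachable from In: {In, R2, F, C, R3, Core}.
Min-cut edges: R3→Eg (10), Core→Eg (6); capacity 10 + 6 = 16.

16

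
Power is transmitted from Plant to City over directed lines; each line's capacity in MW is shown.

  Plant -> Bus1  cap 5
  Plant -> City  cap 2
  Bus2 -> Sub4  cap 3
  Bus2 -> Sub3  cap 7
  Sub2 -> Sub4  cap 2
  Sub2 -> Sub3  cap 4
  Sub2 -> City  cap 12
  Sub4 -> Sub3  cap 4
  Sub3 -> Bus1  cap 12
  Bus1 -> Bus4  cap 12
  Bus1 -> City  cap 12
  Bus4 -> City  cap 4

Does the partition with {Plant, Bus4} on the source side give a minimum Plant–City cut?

No — its capacity is 11, but the minimum cut has capacity 7.

Given cut capacity: 5 + 2 + 4 = 11.
Augment Plant→City: bottleneck 2, flow now 2.
Augment Plant→Bus1→City: bottleneck 5, flow now 7.
No augmenting path remains; maximum flow = 7.
In the residual graph, reachable from Plant: {Plant}.
Min-cut edges: Plant→Bus1 (5), Plant→City (2); capacity 5 + 2 = 7.
Cut capacity 11 exceeds the max flow 7, so it is not minimum.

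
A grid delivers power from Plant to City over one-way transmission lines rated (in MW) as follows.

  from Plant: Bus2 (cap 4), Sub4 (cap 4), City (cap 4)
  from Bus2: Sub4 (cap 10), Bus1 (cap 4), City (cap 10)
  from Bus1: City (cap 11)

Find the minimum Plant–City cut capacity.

8

Augment Plant→City: bottleneck 4, flow now 4.
Augment Plant→Bus2→City: bottleneck 4, flow now 8.
No augmenting path remains; maximum flow = 8.
By max-flow min-cut, the minimum cut capacity equals the max flow.
In the residual graph, reachable from Plant: {Plant, Sub4}.
Min-cut edges: Plant→Bus2 (4), Plant→City (4); capacity 4 + 4 = 8.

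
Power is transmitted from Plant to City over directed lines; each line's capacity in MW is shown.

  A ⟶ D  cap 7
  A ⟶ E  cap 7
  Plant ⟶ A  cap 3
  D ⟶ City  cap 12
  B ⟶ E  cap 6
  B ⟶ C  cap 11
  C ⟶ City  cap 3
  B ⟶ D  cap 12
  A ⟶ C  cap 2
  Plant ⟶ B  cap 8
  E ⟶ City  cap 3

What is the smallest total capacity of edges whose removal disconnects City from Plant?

11

Augment Plant→A→C→City: bottleneck 2, flow now 2.
Augment Plant→A→D→City: bottleneck 1, flow now 3.
Augment Plant→B→C→City: bottleneck 1, flow now 4.
Augment Plant→B→D→City: bottleneck 7, flow now 11.
No augmenting path remains; maximum flow = 11.
By max-flow min-cut, the minimum cut capacity equals the max flow.
In the residual graph, reachable from Plant: {Plant}.
Min-cut edges: Plant→A (3), Plant→B (8); capacity 3 + 8 = 11.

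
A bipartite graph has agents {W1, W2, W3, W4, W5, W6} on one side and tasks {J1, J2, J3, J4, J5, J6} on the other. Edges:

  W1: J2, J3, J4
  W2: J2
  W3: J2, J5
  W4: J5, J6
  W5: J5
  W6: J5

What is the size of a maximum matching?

4

Unit-capacity flow: source→left, listed edges, right→sink; max matching = max flow.
Augmenting path W1→J2 (+1); matched 1.
Augmenting path W3→J5 (+1); matched 2.
Augmenting path W4→J6 (+1); matched 3.
Augmenting path W2→J2→W1→J3 (+1); matched 4.
No augmenting path remains; maximum matching = 4.
König certificate: {W1, W4, J2, J5} is a vertex cover of size 4 (every listed pair touches it), so no matching can be larger.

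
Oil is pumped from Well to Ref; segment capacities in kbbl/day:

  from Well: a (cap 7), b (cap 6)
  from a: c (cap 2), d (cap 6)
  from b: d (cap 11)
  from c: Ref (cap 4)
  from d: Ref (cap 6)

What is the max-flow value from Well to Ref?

8

Augment Well→a→c→Ref: bottleneck 2, flow now 2.
Augment Well→a→d→Ref: bottleneck 5, flow now 7.
Augment Well→b→d→Ref: bottleneck 1, flow now 8.
No augmenting path remains; maximum flow = 8.
In the residual graph, reachable from Well: {Well, a, b, d}.
Min-cut edges: a→c (2), d→Ref (6); capacity 2 + 6 = 8.
This cut is saturated, so no flow can exceed 8.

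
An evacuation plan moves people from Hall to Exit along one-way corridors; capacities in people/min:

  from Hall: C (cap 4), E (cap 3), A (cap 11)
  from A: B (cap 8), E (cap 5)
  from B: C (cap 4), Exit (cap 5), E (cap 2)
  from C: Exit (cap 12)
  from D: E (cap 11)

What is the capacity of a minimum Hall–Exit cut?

Augment Hall→C→Exit: bottleneck 4, flow now 4.
Augment Hall→A→B→Exit: bottleneck 5, flow now 9.
Augment Hall→A→B→C→Exit: bottleneck 3, flow now 12.
No augmenting path remains; maximum flow = 12.
By max-flow min-cut, the minimum cut capacity equals the max flow.
In the residual graph, reachable from Hall: {Hall, A, E}.
Min-cut edges: Hall→C (4), A→B (8); capacity 4 + 8 = 12.

12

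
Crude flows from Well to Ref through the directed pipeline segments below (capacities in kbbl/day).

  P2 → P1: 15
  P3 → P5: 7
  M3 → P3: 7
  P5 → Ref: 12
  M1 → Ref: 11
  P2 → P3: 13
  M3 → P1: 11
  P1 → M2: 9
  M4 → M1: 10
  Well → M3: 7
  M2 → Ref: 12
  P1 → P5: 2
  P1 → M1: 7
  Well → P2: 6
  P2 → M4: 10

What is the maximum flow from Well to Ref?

Augment Well→P2→P1→M1→Ref: bottleneck 6, flow now 6.
Augment Well→M3→P1→M1→Ref: bottleneck 1, flow now 7.
Augment Well→M3→P1→P5→Ref: bottleneck 2, flow now 9.
Augment Well→M3→P1→M2→Ref: bottleneck 4, flow now 13.
No augmenting path remains; maximum flow = 13.
In the residual graph, reachable from Well: {Well}.
Min-cut edges: Well→P2 (6), Well→M3 (7); capacity 6 + 7 = 13.
This cut is saturated, so no flow can exceed 13.

13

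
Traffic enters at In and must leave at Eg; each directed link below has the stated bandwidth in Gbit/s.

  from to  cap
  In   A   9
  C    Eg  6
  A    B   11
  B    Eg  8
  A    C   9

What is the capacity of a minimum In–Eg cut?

9

Augment In→A→B→Eg: bottleneck 8, flow now 8.
Augment In→A→C→Eg: bottleneck 1, flow now 9.
No augmenting path remains; maximum flow = 9.
By max-flow min-cut, the minimum cut capacity equals the max flow.
In the residual graph, reachable from In: {In}.
Min-cut edges: In→A (9); capacity 9 = 9.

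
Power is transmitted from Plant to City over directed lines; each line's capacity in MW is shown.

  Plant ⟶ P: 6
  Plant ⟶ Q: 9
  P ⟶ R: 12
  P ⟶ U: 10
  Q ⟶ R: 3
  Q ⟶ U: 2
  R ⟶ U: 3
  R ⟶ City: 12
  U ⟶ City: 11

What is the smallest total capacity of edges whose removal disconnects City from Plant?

Augment Plant→P→R→City: bottleneck 6, flow now 6.
Augment Plant→Q→R→City: bottleneck 3, flow now 9.
Augment Plant→Q→U→City: bottleneck 2, flow now 11.
No augmenting path remains; maximum flow = 11.
By max-flow min-cut, the minimum cut capacity equals the max flow.
In the residual graph, reachable from Plant: {Plant, Q}.
Min-cut edges: Plant→P (6), Q→R (3), Q→U (2); capacity 6 + 3 + 2 = 11.

11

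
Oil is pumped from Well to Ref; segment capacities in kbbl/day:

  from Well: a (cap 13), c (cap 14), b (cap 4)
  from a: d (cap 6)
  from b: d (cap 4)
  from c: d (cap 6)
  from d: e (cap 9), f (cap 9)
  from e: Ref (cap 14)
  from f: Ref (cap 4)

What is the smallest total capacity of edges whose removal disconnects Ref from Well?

13

Augment Well→a→d→e→Ref: bottleneck 6, flow now 6.
Augment Well→b→d→e→Ref: bottleneck 3, flow now 9.
Augment Well→b→d→f→Ref: bottleneck 1, flow now 10.
Augment Well→c→d→f→Ref: bottleneck 3, flow now 13.
No augmenting path remains; maximum flow = 13.
By max-flow min-cut, the minimum cut capacity equals the max flow.
In the residual graph, reachable from Well: {Well, a, b, c, d, f}.
Min-cut edges: d→e (9), f→Ref (4); capacity 9 + 4 = 13.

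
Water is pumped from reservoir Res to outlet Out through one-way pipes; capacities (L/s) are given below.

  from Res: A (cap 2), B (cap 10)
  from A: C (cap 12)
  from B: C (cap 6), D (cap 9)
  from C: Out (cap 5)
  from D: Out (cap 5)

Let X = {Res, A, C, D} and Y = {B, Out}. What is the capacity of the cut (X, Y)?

20

Edges leaving {Res, A, C, D}: Res→B (10), C→Out (5), D→Out (5).
Cut capacity = 10 + 5 + 5 = 20.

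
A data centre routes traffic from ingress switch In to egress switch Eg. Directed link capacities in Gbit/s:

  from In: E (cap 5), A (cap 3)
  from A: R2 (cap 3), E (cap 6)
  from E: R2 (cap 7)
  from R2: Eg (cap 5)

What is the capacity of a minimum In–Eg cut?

Augment In→A→R2→Eg: bottleneck 3, flow now 3.
Augment In→E→R2→Eg: bottleneck 2, flow now 5.
No augmenting path remains; maximum flow = 5.
By max-flow min-cut, the minimum cut capacity equals the max flow.
In the residual graph, reachable from In: {In, A, E, R2}.
Min-cut edges: R2→Eg (5); capacity 5 = 5.

5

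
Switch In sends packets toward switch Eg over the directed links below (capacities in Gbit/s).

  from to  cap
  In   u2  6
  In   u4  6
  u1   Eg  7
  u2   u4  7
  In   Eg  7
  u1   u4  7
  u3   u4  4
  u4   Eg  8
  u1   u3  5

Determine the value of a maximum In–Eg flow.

15

Augment In→Eg: bottleneck 7, flow now 7.
Augment In→u4→Eg: bottleneck 6, flow now 13.
Augment In→u2→u4→Eg: bottleneck 2, flow now 15.
No augmenting path remains; maximum flow = 15.
In the residual graph, reachable from In: {In, u2, u4}.
Min-cut edges: In→Eg (7), u4→Eg (8); capacity 7 + 8 = 15.
This cut is saturated, so no flow can exceed 15.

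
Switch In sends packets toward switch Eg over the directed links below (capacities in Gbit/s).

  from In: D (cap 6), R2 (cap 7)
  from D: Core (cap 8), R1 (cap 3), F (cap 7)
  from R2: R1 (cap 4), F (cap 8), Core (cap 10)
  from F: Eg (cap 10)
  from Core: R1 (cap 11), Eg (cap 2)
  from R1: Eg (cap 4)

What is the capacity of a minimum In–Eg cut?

13

Augment In→D→F→Eg: bottleneck 6, flow now 6.
Augment In→R2→F→Eg: bottleneck 4, flow now 10.
Augment In→R2→Core→Eg: bottleneck 2, flow now 12.
Augment In→R2→R1→Eg: bottleneck 1, flow now 13.
No augmenting path remains; maximum flow = 13.
By max-flow min-cut, the minimum cut capacity equals the max flow.
In the residual graph, reachable from In: {In}.
Min-cut edges: In→D (6), In→R2 (7); capacity 6 + 7 = 13.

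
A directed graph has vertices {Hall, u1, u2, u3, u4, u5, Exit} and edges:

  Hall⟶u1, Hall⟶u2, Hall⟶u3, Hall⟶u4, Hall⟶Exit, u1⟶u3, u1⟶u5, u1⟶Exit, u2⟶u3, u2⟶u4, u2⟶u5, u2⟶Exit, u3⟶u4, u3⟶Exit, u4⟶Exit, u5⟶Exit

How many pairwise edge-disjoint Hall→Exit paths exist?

5

Assign every edge capacity 1; by Menger, the answer equals the max flow.
Path Hall→Exit (+1); total 1.
Path Hall→u1→Exit (+1); total 2.
Path Hall→u2→Exit (+1); total 3.
Path Hall→u3→Exit (+1); total 4.
Path Hall→u4→Exit (+1); total 5.
No residual Hall→Exit path; max flow = 5.
Certifying cut of size 5: {Hall→Exit, Hall→u1, Hall→u2, Hall→u3, Hall→u4}.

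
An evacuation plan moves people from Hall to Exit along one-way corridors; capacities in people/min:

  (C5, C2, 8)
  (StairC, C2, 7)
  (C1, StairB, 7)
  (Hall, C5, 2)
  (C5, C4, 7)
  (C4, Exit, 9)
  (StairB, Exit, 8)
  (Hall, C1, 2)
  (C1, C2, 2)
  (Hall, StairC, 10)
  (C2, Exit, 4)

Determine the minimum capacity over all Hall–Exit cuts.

Augment Hall→C1→C2→Exit: bottleneck 2, flow now 2.
Augment Hall→StairC→C2→Exit: bottleneck 2, flow now 4.
Augment Hall→C5→C4→Exit: bottleneck 2, flow now 6.
Augment Hall→StairC→C2→C1→StairB→Exit: bottleneck 2, flow now 8. (uses reverse residual edge)
No augmenting path remains; maximum flow = 8.
By max-flow min-cut, the minimum cut capacity equals the max flow.
In the residual graph, reachable from Hall: {Hall, StairC, C2}.
Min-cut edges: Hall→C1 (2), Hall→C5 (2), C2→Exit (4); capacity 2 + 2 + 4 = 8.

8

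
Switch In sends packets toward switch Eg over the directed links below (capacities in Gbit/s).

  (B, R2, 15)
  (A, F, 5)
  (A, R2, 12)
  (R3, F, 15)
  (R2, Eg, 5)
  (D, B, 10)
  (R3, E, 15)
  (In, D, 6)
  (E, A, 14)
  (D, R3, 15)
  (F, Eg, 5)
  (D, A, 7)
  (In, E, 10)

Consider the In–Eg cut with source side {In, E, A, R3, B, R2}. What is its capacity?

Edges leaving {In, E, A, R3, B, R2}: In→D (6), A→F (5), R3→F (15), R2→Eg (5).
Cut capacity = 6 + 5 + 15 + 5 = 31.

31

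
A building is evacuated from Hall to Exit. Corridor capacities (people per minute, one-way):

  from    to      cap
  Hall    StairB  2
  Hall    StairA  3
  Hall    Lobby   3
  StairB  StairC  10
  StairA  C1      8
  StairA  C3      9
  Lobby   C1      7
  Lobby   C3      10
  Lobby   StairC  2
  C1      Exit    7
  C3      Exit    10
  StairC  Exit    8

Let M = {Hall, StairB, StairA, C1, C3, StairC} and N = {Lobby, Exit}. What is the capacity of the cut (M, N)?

28

Edges leaving {Hall, StairB, StairA, C1, C3, StairC}: Hall→Lobby (3), C1→Exit (7), C3→Exit (10), StairC→Exit (8).
Cut capacity = 3 + 7 + 10 + 8 = 28.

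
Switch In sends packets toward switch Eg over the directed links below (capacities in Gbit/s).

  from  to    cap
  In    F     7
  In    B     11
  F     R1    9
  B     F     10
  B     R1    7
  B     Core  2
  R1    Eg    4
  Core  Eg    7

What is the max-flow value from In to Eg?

6

Augment In→F→R1→Eg: bottleneck 4, flow now 4.
Augment In→B→Core→Eg: bottleneck 2, flow now 6.
No augmenting path remains; maximum flow = 6.
In the residual graph, reachable from In: {In, F, B, R1}.
Min-cut edges: B→Core (2), R1→Eg (4); capacity 2 + 4 = 6.
This cut is saturated, so no flow can exceed 6.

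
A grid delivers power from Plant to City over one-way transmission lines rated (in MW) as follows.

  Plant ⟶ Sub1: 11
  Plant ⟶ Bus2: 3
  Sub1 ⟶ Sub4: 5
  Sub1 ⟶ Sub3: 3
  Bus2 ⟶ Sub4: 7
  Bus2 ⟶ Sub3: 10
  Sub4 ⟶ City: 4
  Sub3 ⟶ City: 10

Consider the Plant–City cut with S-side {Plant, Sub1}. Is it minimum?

No — its capacity is 11, but the minimum cut has capacity 10.

Given cut capacity: 3 + 5 + 3 = 11.
Augment Plant→Sub1→Sub4→City: bottleneck 4, flow now 4.
Augment Plant→Sub1→Sub3→City: bottleneck 3, flow now 7.
Augment Plant→Bus2→Sub3→City: bottleneck 3, flow now 10.
No augmenting path remains; maximum flow = 10.
In the residual graph, reachable from Plant: {Plant, Sub1, Sub4}.
Min-cut edges: Plant→Bus2 (3), Sub1→Sub3 (3), Sub4→City (4); capacity 3 + 3 + 4 = 10.
Cut capacity 11 exceeds the max flow 10, so it is not minimum.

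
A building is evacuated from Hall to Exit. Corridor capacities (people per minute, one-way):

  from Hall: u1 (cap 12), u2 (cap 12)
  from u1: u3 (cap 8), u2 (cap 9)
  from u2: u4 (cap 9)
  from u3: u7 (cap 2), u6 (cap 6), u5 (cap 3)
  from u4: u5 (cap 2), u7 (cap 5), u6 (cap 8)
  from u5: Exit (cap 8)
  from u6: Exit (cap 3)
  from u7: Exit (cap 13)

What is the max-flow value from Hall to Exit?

15

Augment Hall→u1→u3→u5→Exit: bottleneck 3, flow now 3.
Augment Hall→u1→u3→u6→Exit: bottleneck 3, flow now 6.
Augment Hall→u1→u3→u7→Exit: bottleneck 2, flow now 8.
Augment Hall→u2→u4→u5→Exit: bottleneck 2, flow now 10.
Augment Hall→u2→u4→u7→Exit: bottleneck 5, flow now 15.
No augmenting path remains; maximum flow = 15.
In the residual graph, reachable from Hall: {Hall, u1, u2, u3, u4, u6}.
Min-cut edges: u3→u5 (3), u3→u7 (2), u4→u5 (2), u4→u7 (5), u6→Exit (3); capacity 3 + 2 + 2 + 5 + 3 = 15.
This cut is saturated, so no flow can exceed 15.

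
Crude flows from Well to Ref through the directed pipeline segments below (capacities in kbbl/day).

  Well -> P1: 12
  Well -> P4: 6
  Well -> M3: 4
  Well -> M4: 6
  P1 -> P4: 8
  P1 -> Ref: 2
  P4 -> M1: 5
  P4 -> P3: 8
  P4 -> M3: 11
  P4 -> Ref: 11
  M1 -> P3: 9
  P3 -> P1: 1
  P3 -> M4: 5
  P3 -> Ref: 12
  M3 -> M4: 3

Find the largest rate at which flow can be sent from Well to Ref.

Augment Well→P1→Ref: bottleneck 2, flow now 2.
Augment Well→P4→Ref: bottleneck 6, flow now 8.
Augment Well→P1→P4→Ref: bottleneck 5, flow now 13.
Augment Well→P1→P4→P3→Ref: bottleneck 3, flow now 16.
No augmenting path remains; maximum flow = 16.
In the residual graph, reachable from Well: {Well, P1, M3, M4}.
Min-cut edges: Well→P4 (6), P1→P4 (8), P1→Ref (2); capacity 6 + 8 + 2 = 16.
This cut is saturated, so no flow can exceed 16.

16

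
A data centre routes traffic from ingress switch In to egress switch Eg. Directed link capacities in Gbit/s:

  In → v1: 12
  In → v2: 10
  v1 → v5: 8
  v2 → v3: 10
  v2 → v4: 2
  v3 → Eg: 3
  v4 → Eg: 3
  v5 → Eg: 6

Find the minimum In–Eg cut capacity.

Augment In→v1→v5→Eg: bottleneck 6, flow now 6.
Augment In→v2→v3→Eg: bottleneck 3, flow now 9.
Augment In→v2→v4→Eg: bottleneck 2, flow now 11.
No augmenting path remains; maximum flow = 11.
By max-flow min-cut, the minimum cut capacity equals the max flow.
In the residual graph, reachable from In: {In, v1, v2, v3, v5}.
Min-cut edges: v2→v4 (2), v3→Eg (3), v5→Eg (6); capacity 2 + 3 + 6 = 11.

11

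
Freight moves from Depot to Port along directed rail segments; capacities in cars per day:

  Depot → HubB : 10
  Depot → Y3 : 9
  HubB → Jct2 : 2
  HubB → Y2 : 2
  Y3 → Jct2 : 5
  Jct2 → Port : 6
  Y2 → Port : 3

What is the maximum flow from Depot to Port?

Augment Depot→HubB→Jct2→Port: bottleneck 2, flow now 2.
Augment Depot→HubB→Y2→Port: bottleneck 2, flow now 4.
Augment Depot→Y3→Jct2→Port: bottleneck 4, flow now 8.
No augmenting path remains; maximum flow = 8.
In the residual graph, reachable from Depot: {Depot, HubB, Y3, Jct2}.
Min-cut edges: HubB→Y2 (2), Jct2→Port (6); capacity 2 + 6 = 8.
This cut is saturated, so no flow can exceed 8.

8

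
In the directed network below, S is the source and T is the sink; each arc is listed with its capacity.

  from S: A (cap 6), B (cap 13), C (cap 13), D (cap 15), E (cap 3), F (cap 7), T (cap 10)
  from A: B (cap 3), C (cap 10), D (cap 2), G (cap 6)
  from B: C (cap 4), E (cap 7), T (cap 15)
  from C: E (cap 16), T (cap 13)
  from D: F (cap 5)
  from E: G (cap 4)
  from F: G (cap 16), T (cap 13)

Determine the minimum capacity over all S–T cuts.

Augment S→T: bottleneck 10, flow now 10.
Augment S→B→T: bottleneck 13, flow now 23.
Augment S→C→T: bottleneck 13, flow now 36.
Augment S→F→T: bottleneck 7, flow now 43.
Augment S→A→B→T: bottleneck 2, flow now 45.
Augment S→D→F→T: bottleneck 5, flow now 50.
No augmenting path remains; maximum flow = 50.
By max-flow min-cut, the minimum cut capacity equals the max flow.
In the residual graph, reachable from S: {S, A, B, C, D, E, G}.
Min-cut edges: S→F (7), S→T (10), B→T (15), C→T (13), D→F (5); capacity 7 + 10 + 15 + 13 + 5 = 50.

50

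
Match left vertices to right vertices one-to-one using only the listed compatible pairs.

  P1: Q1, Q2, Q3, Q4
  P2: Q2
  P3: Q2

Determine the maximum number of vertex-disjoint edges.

2

Unit-capacity flow: source→left, listed edges, right→sink; max matching = max flow.
Augmenting path P1→Q1 (+1); matched 1.
Augmenting path P2→Q2 (+1); matched 2.
No augmenting path remains; maximum matching = 2.
König certificate: {P1, Q2} is a vertex cover of size 2 (every listed pair touches it), so no matching can be larger.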